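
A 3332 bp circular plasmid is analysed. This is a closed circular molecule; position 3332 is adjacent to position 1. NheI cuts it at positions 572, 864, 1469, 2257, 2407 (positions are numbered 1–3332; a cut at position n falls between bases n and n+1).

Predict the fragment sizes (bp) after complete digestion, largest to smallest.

Circular molecule, 5 cuts → 5 fragments:
  864 − 572 = 292 bp
  1469 − 864 = 605 bp
  2257 − 1469 = 788 bp
  2407 − 2257 = 150 bp
  wrap: 3332 − 2407 + 572 = 1497 bp
Sorted largest to smallest: 1497, 788, 605, 292, 150 bp.

1497, 788, 605, 292, 150 bp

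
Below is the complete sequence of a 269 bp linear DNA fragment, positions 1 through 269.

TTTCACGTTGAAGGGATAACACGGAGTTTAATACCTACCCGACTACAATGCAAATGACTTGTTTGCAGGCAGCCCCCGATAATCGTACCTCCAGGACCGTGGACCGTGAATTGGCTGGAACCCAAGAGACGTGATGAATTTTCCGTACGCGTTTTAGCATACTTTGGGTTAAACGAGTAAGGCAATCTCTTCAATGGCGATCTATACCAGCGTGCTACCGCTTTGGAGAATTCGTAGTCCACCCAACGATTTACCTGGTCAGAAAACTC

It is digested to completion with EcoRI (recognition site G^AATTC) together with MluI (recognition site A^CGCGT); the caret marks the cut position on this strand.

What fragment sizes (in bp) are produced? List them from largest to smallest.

147, 81, 41 bp

The EcoRI site (GAATTC) starts at position 228.
EcoRI cuts after the first base of each site, so after position 228.
The MluI site (ACGCGT) starts at position 147.
MluI cuts after the first base of each site, so after position 147.
Combined cut positions: 147, 228.
Linear molecule, 2 cuts → 3 fragments:
  1–147 → 147 bp
  148–228 → 81 bp
  229–269 → 41 bp
Sorted largest to smallest: 147, 81, 41 bp.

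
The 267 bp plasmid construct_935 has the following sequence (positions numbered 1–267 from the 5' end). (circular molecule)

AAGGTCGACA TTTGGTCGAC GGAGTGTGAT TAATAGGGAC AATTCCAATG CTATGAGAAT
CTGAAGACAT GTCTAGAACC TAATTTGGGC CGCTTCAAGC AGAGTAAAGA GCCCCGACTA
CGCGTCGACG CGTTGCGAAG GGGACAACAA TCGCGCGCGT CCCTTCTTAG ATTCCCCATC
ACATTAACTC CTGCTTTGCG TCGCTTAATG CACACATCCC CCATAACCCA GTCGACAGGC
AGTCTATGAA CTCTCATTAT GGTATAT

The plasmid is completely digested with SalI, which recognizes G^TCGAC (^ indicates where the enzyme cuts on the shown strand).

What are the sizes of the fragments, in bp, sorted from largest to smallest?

SalI sites (GTCGAC) start at positions 4, 15, 124, 231.
SalI cuts after the first base of each site, so after positions 4, 15, 124, 231.
Circular molecule, 4 cuts → 4 fragments:
  5–15 → 11 bp
  16–124 → 109 bp
  125–231 → 107 bp
  232–267 then 1–4 → 36 + 4 = 40 bp
Sorted largest to smallest: 109, 107, 40, 11 bp.

109, 107, 40, 11 bp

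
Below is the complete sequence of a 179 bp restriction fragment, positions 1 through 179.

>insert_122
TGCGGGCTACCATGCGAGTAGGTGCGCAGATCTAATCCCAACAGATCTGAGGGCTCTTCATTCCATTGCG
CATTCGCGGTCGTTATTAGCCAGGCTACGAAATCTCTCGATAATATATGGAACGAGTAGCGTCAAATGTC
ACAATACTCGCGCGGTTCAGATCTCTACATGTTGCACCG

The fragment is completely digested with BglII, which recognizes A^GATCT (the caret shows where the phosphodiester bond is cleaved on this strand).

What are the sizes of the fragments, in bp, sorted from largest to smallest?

116, 28, 20, 15 bp

BglII sites (AGATCT) start at positions 28, 43, 159.
BglII cuts after the first base of each site, so after positions 28, 43, 159.
Linear molecule, 3 cuts → 4 fragments:
  1–28 → 28 bp
  29–43 → 15 bp
  44–159 → 116 bp
  160–179 → 20 bp
Sorted largest to smallest: 116, 28, 20, 15 bp.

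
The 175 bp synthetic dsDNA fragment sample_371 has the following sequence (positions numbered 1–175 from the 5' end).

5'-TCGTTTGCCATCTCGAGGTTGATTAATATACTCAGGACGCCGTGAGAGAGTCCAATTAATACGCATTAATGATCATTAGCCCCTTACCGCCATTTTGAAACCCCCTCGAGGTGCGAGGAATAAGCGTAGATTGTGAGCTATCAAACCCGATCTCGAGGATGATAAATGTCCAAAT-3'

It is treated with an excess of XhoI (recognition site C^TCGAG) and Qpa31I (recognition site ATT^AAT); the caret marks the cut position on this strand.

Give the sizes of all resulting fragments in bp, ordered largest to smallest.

XhoI sites (CTCGAG) start at positions 12, 105, 152.
XhoI cuts after the first base of each site, so after positions 12, 105, 152.
Qpa31I sites (ATTAAT) start at positions 22, 55, 65.
Qpa31I cuts after base 3 of each site, so after positions 24, 57, 67.
Combined cut positions: 12, 24, 57, 67, 105, 152.
Linear molecule, 6 cuts → 7 fragments:
  1–12 → 12 bp
  13–24 → 12 bp
  25–57 → 33 bp
  58–67 → 10 bp
  68–105 → 38 bp
  106–152 → 47 bp
  153–175 → 23 bp
Sorted largest to smallest: 47, 38, 33, 23, 12, 12, 10 bp.

47, 38, 33, 23, 12, 12, 10 bp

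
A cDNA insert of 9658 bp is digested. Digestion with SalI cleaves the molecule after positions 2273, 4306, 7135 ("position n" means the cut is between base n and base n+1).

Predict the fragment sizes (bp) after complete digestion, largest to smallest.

2829, 2523, 2273, 2033 bp

Linear molecule, 3 cuts → 4 fragments:
  2273 − 0 = 2273 bp
  4306 − 2273 = 2033 bp
  7135 − 4306 = 2829 bp
  9658 − 7135 = 2523 bp
Sorted largest to smallest: 2829, 2523, 2273, 2033 bp.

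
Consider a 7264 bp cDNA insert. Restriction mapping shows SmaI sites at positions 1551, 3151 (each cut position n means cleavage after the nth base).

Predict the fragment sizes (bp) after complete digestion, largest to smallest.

Linear molecule, 2 cuts → 3 fragments:
  1551 − 0 = 1551 bp
  3151 − 1551 = 1600 bp
  7264 − 3151 = 4113 bp
Sorted largest to smallest: 4113, 1600, 1551 bp.

4113, 1600, 1551 bp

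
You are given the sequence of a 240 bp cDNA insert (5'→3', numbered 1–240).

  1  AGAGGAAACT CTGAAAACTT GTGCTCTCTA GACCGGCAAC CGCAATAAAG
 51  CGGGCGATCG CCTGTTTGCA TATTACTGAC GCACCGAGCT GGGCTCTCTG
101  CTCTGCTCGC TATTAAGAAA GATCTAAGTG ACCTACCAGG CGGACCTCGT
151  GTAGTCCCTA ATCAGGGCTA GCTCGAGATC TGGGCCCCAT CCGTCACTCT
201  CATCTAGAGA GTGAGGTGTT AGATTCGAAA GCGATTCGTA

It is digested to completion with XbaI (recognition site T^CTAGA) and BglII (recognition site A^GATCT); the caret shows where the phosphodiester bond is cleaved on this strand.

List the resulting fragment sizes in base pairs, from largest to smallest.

93, 56, 37, 27, 27 bp

XbaI sites (TCTAGA) start at positions 27, 203.
XbaI cuts after the first base of each site, so after positions 27, 203.
BglII sites (AGATCT) start at positions 120, 176.
BglII cuts after the first base of each site, so after positions 120, 176.
Combined cut positions: 27, 120, 176, 203.
Linear molecule, 4 cuts → 5 fragments:
  1–27 → 27 bp
  28–120 → 93 bp
  121–176 → 56 bp
  177–203 → 27 bp
  204–240 → 37 bp
Sorted largest to smallest: 93, 56, 37, 27, 27 bp.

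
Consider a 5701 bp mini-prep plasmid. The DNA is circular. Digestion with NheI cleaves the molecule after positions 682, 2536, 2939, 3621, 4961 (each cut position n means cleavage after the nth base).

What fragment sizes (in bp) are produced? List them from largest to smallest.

1854, 1422, 1340, 682, 403 bp

Circular molecule, 5 cuts → 5 fragments:
  2536 − 682 = 1854 bp
  2939 − 2536 = 403 bp
  3621 − 2939 = 682 bp
  4961 − 3621 = 1340 bp
  wrap: 5701 − 4961 + 682 = 1422 bp
Sorted largest to smallest: 1854, 1422, 1340, 682, 403 bp.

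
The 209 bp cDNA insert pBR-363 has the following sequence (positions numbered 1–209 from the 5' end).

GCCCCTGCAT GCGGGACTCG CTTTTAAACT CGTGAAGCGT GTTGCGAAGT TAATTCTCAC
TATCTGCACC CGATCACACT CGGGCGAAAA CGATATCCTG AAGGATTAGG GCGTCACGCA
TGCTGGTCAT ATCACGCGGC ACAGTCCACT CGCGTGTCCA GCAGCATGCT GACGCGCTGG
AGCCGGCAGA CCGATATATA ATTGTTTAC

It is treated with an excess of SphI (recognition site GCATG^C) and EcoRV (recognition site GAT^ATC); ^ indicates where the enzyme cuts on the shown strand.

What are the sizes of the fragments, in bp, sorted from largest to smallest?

83, 46, 41, 28, 11 bp

SphI sites (GCATGC) start at positions 7, 118, 164.
SphI cuts after base 5 of each site (before the last base), so after positions 11, 122, 168.
The EcoRV site (GATATC) starts at position 92.
EcoRV cuts after base 3 of each site, so after position 94.
Combined cut positions: 11, 94, 122, 168.
Linear molecule, 4 cuts → 5 fragments:
  1–11 → 11 bp
  12–94 → 83 bp
  95–122 → 28 bp
  123–168 → 46 bp
  169–209 → 41 bp
Sorted largest to smallest: 83, 46, 41, 28, 11 bp.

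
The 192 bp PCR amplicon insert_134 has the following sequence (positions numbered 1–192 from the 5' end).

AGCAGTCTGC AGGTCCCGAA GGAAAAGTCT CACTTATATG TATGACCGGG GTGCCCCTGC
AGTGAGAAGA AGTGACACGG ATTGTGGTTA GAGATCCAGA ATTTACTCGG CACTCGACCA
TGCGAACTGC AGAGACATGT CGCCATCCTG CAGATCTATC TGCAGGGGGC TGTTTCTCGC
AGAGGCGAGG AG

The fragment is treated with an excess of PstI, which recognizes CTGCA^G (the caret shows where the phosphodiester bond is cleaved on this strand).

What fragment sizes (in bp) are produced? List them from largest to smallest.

70, 50, 28, 21, 12, 11 bp

PstI sites (CTGCAG) start at positions 7, 57, 127, 148, 160.
PstI cuts after base 5 of each site (before the last base), so after positions 11, 61, 131, 152, 164.
Linear molecule, 5 cuts → 6 fragments:
  1–11 → 11 bp
  12–61 → 50 bp
  62–131 → 70 bp
  132–152 → 21 bp
  153–164 → 12 bp
  165–192 → 28 bp
Sorted largest to smallest: 70, 50, 28, 21, 12, 11 bp.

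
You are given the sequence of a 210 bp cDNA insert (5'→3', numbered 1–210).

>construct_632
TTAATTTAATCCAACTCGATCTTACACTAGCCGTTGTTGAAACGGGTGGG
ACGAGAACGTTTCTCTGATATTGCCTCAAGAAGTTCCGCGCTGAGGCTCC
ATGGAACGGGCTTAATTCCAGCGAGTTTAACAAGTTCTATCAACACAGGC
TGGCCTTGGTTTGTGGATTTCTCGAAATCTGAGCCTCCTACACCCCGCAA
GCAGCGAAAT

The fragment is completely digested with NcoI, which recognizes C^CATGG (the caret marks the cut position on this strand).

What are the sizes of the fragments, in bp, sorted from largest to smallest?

111, 99 bp

The NcoI site (CCATGG) starts at position 99.
NcoI cuts after the first base of each site, so after position 99.
Linear molecule, 1 cut → 2 fragments:
  1–99 → 99 bp
  100–210 → 111 bp
Sorted largest to smallest: 111, 99 bp.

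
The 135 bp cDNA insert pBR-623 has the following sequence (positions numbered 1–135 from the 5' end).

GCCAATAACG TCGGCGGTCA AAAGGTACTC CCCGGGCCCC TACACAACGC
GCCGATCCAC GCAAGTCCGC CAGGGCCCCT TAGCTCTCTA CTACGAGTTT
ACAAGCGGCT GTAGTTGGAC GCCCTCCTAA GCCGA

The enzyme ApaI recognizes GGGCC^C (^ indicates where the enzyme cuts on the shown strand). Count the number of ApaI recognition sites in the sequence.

GGGCCC occurs starting at positions 34, 73.
ApaI cuts at 2 sites.

2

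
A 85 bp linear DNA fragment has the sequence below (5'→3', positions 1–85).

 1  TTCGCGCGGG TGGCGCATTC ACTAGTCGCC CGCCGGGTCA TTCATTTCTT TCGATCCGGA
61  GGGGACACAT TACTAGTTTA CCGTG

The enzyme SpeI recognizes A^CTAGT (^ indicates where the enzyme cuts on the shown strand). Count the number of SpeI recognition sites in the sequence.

ACTAGT occurs starting at positions 21, 72.
SpeI cuts at 2 sites.

2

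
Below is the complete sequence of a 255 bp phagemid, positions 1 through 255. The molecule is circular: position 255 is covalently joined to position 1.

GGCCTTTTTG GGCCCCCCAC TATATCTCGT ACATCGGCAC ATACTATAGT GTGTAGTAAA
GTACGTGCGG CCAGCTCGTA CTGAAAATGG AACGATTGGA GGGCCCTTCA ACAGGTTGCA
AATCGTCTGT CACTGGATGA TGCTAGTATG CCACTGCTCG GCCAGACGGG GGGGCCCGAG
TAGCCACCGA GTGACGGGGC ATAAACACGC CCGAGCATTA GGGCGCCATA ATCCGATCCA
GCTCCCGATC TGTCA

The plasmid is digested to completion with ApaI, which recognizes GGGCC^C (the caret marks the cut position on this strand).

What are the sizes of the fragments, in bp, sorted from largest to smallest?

ApaI sites (GGGCCC) start at positions 10, 101, 172.
ApaI cuts after base 5 of each site (before the last base), so after positions 14, 105, 176.
Circular molecule, 3 cuts → 3 fragments:
  15–105 → 91 bp
  106–176 → 71 bp
  177–255 then 1–14 → 79 + 14 = 93 bp
Sorted largest to smallest: 93, 91, 71 bp.

93, 91, 71 bp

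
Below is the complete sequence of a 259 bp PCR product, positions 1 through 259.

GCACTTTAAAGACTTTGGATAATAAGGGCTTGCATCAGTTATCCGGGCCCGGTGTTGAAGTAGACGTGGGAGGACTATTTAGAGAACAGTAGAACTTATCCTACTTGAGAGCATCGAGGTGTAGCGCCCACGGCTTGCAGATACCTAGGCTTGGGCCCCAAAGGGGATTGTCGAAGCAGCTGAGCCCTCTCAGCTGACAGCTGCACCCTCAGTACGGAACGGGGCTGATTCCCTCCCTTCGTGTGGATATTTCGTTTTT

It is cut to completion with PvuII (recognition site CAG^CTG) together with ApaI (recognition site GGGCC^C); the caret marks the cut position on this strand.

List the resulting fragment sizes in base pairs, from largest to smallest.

PvuII sites (CAGCTG) start at positions 177, 191, 198.
PvuII cuts after base 3 of each site, so after positions 179, 193, 200.
ApaI sites (GGGCCC) start at positions 45, 153.
ApaI cuts after base 5 of each site (before the last base), so after positions 49, 157.
Combined cut positions: 49, 157, 179, 193, 200.
Linear molecule, 5 cuts → 6 fragments:
  1–49 → 49 bp
  50–157 → 108 bp
  158–179 → 22 bp
  180–193 → 14 bp
  194–200 → 7 bp
  201–259 → 59 bp
Sorted largest to smallest: 108, 59, 49, 22, 14, 7 bp.

108, 59, 49, 22, 14, 7 bp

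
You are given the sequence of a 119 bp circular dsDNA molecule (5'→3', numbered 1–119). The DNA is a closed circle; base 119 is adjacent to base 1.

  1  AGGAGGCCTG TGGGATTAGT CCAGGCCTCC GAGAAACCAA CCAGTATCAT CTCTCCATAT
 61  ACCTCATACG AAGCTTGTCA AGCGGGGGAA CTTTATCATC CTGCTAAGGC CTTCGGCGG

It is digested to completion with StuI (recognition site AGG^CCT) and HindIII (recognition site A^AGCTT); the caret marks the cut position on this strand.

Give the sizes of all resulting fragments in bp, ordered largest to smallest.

46, 38, 19, 16 bp

StuI sites (AGGCCT) start at positions 4, 23, 107.
StuI cuts after base 3 of each site, so after positions 6, 25, 109.
The HindIII site (AAGCTT) starts at position 71.
HindIII cuts after the first base of each site, so after position 71.
Combined cut positions: 6, 25, 71, 109.
Circular molecule, 4 cuts → 4 fragments:
  7–25 → 19 bp
  26–71 → 46 bp
  72–109 → 38 bp
  110–119 then 1–6 → 10 + 6 = 16 bp
Sorted largest to smallest: 46, 38, 19, 16 bp.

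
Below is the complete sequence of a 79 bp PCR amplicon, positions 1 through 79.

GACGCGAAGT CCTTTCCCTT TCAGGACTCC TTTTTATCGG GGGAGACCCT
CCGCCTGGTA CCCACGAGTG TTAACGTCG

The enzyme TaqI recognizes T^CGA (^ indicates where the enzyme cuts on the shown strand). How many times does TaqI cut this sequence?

No occurrence of TCGA is present in the sequence.
TaqI does not cut: 0 sites.

0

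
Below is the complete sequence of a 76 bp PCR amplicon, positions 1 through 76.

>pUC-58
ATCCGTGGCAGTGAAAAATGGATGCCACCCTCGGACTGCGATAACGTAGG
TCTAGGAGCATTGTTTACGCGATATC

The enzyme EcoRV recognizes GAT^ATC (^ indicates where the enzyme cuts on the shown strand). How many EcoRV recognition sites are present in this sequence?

1

GATATC occurs starting at position 71.
EcoRV cuts at 1 site.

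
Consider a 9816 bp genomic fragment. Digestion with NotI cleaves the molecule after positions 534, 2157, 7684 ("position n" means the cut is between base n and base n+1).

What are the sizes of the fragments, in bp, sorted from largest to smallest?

5527, 2132, 1623, 534 bp

Linear molecule, 3 cuts → 4 fragments:
  534 − 0 = 534 bp
  2157 − 534 = 1623 bp
  7684 − 2157 = 5527 bp
  9816 − 7684 = 2132 bp
Sorted largest to smallest: 5527, 2132, 1623, 534 bp.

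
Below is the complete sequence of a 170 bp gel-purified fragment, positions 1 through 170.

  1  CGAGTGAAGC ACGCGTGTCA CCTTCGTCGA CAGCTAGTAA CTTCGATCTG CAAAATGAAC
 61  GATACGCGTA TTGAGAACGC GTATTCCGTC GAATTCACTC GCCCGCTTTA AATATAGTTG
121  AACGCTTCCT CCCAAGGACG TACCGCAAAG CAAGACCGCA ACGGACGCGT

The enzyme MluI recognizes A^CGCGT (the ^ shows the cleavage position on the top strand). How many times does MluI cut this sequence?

ACGCGT occurs starting at positions 11, 64, 77, 165.
MluI cuts at 4 sites.

4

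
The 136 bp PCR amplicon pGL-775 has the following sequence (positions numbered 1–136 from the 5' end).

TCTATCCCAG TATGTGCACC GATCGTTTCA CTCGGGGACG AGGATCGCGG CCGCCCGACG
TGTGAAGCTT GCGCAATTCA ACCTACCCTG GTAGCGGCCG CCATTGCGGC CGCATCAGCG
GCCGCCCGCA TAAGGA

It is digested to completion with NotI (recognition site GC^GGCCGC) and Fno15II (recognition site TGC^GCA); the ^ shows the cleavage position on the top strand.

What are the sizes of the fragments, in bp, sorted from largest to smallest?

NotI sites (GCGGCCGC) start at positions 47, 94, 106, 118.
NotI cuts after base 2 of each site, so after positions 48, 95, 107, 119.
The Fno15II site (TGCGCA) starts at position 70.
Fno15II cuts after base 3 of each site, so after position 72.
Combined cut positions: 48, 72, 95, 107, 119.
Linear molecule, 5 cuts → 6 fragments:
  1–48 → 48 bp
  49–72 → 24 bp
  73–95 → 23 bp
  96–107 → 12 bp
  108–119 → 12 bp
  120–136 → 17 bp
Sorted largest to smallest: 48, 24, 23, 17, 12, 12 bp.

48, 24, 23, 17, 12, 12 bp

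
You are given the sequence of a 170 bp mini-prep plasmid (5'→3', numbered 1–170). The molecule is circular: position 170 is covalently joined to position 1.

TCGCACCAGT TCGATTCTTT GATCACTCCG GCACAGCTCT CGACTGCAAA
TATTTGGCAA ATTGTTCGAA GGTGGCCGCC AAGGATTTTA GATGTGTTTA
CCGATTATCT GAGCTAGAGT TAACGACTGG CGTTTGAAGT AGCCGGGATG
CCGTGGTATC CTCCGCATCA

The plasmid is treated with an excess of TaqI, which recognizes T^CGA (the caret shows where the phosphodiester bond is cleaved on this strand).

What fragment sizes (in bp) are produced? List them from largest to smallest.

115, 29, 26 bp

TaqI sites (TCGA) start at positions 11, 40, 66.
TaqI cuts after the first base of each site, so after positions 11, 40, 66.
Circular molecule, 3 cuts → 3 fragments:
  12–40 → 29 bp
  41–66 → 26 bp
  67–170 then 1–11 → 104 + 11 = 115 bp
Sorted largest to smallest: 115, 29, 26 bp.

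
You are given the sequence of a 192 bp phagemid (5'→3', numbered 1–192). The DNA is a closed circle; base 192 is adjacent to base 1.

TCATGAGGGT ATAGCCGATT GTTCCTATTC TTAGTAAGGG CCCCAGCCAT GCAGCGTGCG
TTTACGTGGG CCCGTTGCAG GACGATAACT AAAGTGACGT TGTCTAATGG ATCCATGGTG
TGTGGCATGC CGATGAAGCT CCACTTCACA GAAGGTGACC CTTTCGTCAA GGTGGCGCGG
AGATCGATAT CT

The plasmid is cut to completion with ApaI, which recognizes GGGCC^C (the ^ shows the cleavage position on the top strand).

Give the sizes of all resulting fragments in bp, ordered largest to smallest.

ApaI sites (GGGCCC) start at positions 38, 68.
ApaI cuts after base 5 of each site (before the last base), so after positions 42, 72.
Circular molecule, 2 cuts → 2 fragments:
  43–72 → 30 bp
  73–192 then 1–42 → 120 + 42 = 162 bp
Sorted largest to smallest: 162, 30 bp.

162, 30 bp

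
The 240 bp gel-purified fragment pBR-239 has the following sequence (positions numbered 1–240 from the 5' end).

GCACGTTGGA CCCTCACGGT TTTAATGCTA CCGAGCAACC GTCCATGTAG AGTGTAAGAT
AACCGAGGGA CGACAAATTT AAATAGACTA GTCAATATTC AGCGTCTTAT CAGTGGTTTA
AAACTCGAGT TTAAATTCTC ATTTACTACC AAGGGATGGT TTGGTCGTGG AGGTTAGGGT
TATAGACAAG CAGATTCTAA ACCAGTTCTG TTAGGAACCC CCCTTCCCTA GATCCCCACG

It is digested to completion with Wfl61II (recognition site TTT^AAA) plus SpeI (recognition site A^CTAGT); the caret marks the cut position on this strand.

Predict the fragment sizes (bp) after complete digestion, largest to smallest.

108, 80, 32, 13, 7 bp

Wfl61II sites (TTTAAA) start at positions 78, 117, 130.
Wfl61II cuts after base 3 of each site, so after positions 80, 119, 132.
The SpeI site (ACTAGT) starts at position 87.
SpeI cuts after the first base of each site, so after position 87.
Combined cut positions: 80, 87, 119, 132.
Linear molecule, 4 cuts → 5 fragments:
  1–80 → 80 bp
  81–87 → 7 bp
  88–119 → 32 bp
  120–132 → 13 bp
  133–240 → 108 bp
Sorted largest to smallest: 108, 80, 32, 13, 7 bp.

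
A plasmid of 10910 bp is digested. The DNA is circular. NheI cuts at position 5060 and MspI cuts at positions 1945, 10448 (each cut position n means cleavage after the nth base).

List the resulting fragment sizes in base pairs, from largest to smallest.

Combined cut positions (sorted): 1945, 5060, 10448.
Circular molecule, 3 cuts → 3 fragments:
  5060 − 1945 = 3115 bp
  10448 − 5060 = 5388 bp
  wrap: 10910 − 10448 + 1945 = 2407 bp
Sorted largest to smallest: 5388, 3115, 2407 bp.

5388, 3115, 2407 bp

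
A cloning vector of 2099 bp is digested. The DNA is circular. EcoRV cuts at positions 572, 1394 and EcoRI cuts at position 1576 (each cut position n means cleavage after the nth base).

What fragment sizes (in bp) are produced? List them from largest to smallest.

1095, 822, 182 bp

Combined cut positions (sorted): 572, 1394, 1576.
Circular molecule, 3 cuts → 3 fragments:
  1394 − 572 = 822 bp
  1576 − 1394 = 182 bp
  wrap: 2099 − 1576 + 572 = 1095 bp
Sorted largest to smallest: 1095, 822, 182 bp.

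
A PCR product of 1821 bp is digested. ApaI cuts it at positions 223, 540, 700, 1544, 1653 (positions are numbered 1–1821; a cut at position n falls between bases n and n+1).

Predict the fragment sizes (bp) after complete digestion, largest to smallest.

Linear molecule, 5 cuts → 6 fragments:
  223 − 0 = 223 bp
  540 − 223 = 317 bp
  700 − 540 = 160 bp
  1544 − 700 = 844 bp
  1653 − 1544 = 109 bp
  1821 − 1653 = 168 bp
Sorted largest to smallest: 844, 317, 223, 168, 160, 109 bp.

844, 317, 223, 168, 160, 109 bp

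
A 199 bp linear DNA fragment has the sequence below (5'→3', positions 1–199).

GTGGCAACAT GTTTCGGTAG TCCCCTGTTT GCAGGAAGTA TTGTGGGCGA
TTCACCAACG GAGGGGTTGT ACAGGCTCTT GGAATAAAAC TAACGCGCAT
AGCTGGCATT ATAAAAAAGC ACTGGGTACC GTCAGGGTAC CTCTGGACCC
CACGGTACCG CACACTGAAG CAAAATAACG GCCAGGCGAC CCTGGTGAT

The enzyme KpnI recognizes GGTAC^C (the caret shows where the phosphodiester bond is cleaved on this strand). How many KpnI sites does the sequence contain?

GGTACC occurs starting at positions 125, 136, 154.
KpnI cuts at 3 sites.

3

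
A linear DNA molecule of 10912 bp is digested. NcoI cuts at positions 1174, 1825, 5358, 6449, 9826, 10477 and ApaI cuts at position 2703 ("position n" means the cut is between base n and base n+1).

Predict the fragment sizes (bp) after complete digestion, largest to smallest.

Combined cut positions (sorted): 1174, 1825, 2703, 5358, 6449, 9826, 10477.
Linear molecule, 7 cuts → 8 fragments:
  1174 − 0 = 1174 bp
  1825 − 1174 = 651 bp
  2703 − 1825 = 878 bp
  5358 − 2703 = 2655 bp
  6449 − 5358 = 1091 bp
  9826 − 6449 = 3377 bp
  10477 − 9826 = 651 bp
  10912 − 10477 = 435 bp
Sorted largest to smallest: 3377, 2655, 1174, 1091, 878, 651, 651, 435 bp.

3377, 2655, 1174, 1091, 878, 651, 651, 435 bp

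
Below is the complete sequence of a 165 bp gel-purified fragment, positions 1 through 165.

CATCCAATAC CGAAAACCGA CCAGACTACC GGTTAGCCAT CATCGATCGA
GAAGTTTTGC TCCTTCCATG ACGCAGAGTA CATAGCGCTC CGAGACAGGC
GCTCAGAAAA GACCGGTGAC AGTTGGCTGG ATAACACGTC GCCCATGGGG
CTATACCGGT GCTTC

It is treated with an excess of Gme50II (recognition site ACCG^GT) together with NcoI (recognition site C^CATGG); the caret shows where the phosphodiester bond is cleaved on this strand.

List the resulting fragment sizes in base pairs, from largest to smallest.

Gme50II sites (ACCGGT) start at positions 28, 112, 155.
Gme50II cuts after base 4 of each site, so after positions 31, 115, 158.
The NcoI site (CCATGG) starts at position 143.
NcoI cuts after the first base of each site, so after position 143.
Combined cut positions: 31, 115, 143, 158.
Linear molecule, 4 cuts → 5 fragments:
  1–31 → 31 bp
  32–115 → 84 bp
  116–143 → 28 bp
  144–158 → 15 bp
  159–165 → 7 bp
Sorted largest to smallest: 84, 31, 28, 15, 7 bp.

84, 31, 28, 15, 7 bp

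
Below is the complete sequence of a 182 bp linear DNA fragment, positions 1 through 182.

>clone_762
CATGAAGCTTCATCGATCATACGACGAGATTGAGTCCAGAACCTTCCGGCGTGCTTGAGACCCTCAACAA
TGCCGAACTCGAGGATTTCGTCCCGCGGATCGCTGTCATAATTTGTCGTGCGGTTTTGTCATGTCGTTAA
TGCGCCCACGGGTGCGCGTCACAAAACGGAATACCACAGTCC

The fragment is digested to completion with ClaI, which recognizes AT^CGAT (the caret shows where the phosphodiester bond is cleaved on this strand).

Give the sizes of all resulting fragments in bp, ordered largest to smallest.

The ClaI site (ATCGAT) starts at position 12.
ClaI cuts after base 2 of each site, so after position 13.
Linear molecule, 1 cut → 2 fragments:
  1–13 → 13 bp
  14–182 → 169 bp
Sorted largest to smallest: 169, 13 bp.

169, 13 bp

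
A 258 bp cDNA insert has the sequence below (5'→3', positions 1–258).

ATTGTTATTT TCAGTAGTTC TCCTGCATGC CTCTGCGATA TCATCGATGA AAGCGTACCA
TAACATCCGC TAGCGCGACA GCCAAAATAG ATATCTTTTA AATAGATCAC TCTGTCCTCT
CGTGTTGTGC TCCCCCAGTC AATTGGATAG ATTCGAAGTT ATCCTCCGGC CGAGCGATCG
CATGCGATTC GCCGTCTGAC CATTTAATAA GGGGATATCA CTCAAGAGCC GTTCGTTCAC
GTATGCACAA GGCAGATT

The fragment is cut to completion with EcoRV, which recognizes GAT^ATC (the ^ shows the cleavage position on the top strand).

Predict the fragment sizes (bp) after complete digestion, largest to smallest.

124, 53, 42, 39 bp

EcoRV sites (GATATC) start at positions 37, 90, 214.
EcoRV cuts after base 3 of each site, so after positions 39, 92, 216.
Linear molecule, 3 cuts → 4 fragments:
  1–39 → 39 bp
  40–92 → 53 bp
  93–216 → 124 bp
  217–258 → 42 bp
Sorted largest to smallest: 124, 53, 42, 39 bp.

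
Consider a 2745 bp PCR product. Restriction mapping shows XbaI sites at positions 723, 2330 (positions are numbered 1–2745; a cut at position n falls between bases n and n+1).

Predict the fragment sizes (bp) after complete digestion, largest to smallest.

1607, 723, 415 bp

Linear molecule, 2 cuts → 3 fragments:
  723 − 0 = 723 bp
  2330 − 723 = 1607 bp
  2745 − 2330 = 415 bp
Sorted largest to smallest: 1607, 723, 415 bp.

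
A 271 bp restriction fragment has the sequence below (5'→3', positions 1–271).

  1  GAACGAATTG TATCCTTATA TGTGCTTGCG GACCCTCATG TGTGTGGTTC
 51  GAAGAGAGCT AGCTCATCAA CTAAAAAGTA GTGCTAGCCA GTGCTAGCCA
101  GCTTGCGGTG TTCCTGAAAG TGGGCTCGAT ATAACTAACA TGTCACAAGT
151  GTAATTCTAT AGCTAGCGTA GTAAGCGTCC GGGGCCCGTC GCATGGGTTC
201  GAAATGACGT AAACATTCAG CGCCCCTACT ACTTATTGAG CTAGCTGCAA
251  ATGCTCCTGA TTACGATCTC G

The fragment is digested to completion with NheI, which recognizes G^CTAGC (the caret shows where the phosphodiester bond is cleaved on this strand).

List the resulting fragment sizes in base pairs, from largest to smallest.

NheI sites (GCTAGC) start at positions 58, 83, 93, 162, 240.
NheI cuts after the first base of each site, so after positions 58, 83, 93, 162, 240.
Linear molecule, 5 cuts → 6 fragments:
  1–58 → 58 bp
  59–83 → 25 bp
  84–93 → 10 bp
  94–162 → 69 bp
  163–240 → 78 bp
  241–271 → 31 bp
Sorted largest to smallest: 78, 69, 58, 31, 25, 10 bp.

78, 69, 58, 31, 25, 10 bp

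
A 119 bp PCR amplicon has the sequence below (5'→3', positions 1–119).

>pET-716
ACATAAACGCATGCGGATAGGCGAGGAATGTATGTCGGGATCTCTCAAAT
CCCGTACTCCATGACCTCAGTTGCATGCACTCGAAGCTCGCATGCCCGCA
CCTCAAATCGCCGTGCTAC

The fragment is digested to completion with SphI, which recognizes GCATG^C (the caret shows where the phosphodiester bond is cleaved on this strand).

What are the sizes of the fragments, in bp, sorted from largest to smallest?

SphI sites (GCATGC) start at positions 9, 73, 90.
SphI cuts after base 5 of each site (before the last base), so after positions 13, 77, 94.
Linear molecule, 3 cuts → 4 fragments:
  1–13 → 13 bp
  14–77 → 64 bp
  78–94 → 17 bp
  95–119 → 25 bp
Sorted largest to smallest: 64, 25, 17, 13 bp.

64, 25, 17, 13 bp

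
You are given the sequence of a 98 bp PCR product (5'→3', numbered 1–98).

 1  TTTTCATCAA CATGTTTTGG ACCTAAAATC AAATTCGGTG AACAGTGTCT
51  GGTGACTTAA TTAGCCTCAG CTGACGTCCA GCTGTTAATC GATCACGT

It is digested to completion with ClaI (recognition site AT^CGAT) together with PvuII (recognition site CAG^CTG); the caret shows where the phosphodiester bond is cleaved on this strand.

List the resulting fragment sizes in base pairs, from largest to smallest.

70, 11, 9, 8 bp

The ClaI site (ATCGAT) starts at position 88.
ClaI cuts after base 2 of each site, so after position 89.
PvuII sites (CAGCTG) start at positions 68, 79.
PvuII cuts after base 3 of each site, so after positions 70, 81.
Combined cut positions: 70, 81, 89.
Linear molecule, 3 cuts → 4 fragments:
  1–70 → 70 bp
  71–81 → 11 bp
  82–89 → 8 bp
  90–98 → 9 bp
Sorted largest to smallest: 70, 11, 9, 8 bp.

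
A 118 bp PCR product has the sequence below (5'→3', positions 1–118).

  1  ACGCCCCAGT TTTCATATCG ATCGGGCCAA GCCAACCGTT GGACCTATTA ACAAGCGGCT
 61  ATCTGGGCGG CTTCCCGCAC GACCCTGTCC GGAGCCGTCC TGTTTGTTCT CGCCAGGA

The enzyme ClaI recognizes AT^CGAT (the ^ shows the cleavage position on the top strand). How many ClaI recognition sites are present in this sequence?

1

ATCGAT occurs starting at position 17.
ClaI cuts at 1 site.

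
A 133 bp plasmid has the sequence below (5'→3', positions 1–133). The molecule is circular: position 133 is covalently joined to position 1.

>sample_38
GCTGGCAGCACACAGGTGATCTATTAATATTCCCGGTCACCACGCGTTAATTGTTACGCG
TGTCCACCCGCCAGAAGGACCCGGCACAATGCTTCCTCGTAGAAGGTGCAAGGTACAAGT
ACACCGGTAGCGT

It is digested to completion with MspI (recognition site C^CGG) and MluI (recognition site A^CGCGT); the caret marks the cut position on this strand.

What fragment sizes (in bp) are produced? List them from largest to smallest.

43, 42, 25, 14, 9 bp

MspI sites (CCGG) start at positions 33, 81, 124.
MspI cuts after the first base of each site, so after positions 33, 81, 124.
MluI sites (ACGCGT) start at positions 42, 56.
MluI cuts after the first base of each site, so after positions 42, 56.
Combined cut positions: 33, 42, 56, 81, 124.
Circular molecule, 5 cuts → 5 fragments:
  34–42 → 9 bp
  43–56 → 14 bp
  57–81 → 25 bp
  82–124 → 43 bp
  125–133 then 1–33 → 9 + 33 = 42 bp
Sorted largest to smallest: 43, 42, 25, 14, 9 bp.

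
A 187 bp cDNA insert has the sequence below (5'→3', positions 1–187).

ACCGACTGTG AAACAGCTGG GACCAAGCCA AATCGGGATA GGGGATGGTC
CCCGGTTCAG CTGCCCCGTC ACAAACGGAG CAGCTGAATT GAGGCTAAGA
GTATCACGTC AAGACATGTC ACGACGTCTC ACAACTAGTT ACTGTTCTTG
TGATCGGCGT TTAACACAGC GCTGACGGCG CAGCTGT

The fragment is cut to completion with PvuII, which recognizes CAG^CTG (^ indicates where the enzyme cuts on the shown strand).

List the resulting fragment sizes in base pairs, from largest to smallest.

100, 44, 23, 16, 4 bp

PvuII sites (CAGCTG) start at positions 14, 58, 81, 181.
PvuII cuts after base 3 of each site, so after positions 16, 60, 83, 183.
Linear molecule, 4 cuts → 5 fragments:
  1–16 → 16 bp
  17–60 → 44 bp
  61–83 → 23 bp
  84–183 → 100 bp
  184–187 → 4 bp
Sorted largest to smallest: 100, 44, 23, 16, 4 bp.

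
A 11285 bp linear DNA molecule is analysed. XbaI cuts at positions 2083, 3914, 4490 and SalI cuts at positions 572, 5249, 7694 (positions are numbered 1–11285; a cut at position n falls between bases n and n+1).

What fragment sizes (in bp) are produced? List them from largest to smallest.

Combined cut positions (sorted): 572, 2083, 3914, 4490, 5249, 7694.
Linear molecule, 6 cuts → 7 fragments:
  572 − 0 = 572 bp
  2083 − 572 = 1511 bp
  3914 − 2083 = 1831 bp
  4490 − 3914 = 576 bp
  5249 − 4490 = 759 bp
  7694 − 5249 = 2445 bp
  11285 − 7694 = 3591 bp
Sorted largest to smallest: 3591, 2445, 1831, 1511, 759, 576, 572 bp.

3591, 2445, 1831, 1511, 759, 576, 572 bp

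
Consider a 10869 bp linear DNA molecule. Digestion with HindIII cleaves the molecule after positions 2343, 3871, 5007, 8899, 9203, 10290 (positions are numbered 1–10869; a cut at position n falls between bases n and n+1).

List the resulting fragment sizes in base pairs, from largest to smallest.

3892, 2343, 1528, 1136, 1087, 579, 304 bp

Linear molecule, 6 cuts → 7 fragments:
  2343 − 0 = 2343 bp
  3871 − 2343 = 1528 bp
  5007 − 3871 = 1136 bp
  8899 − 5007 = 3892 bp
  9203 − 8899 = 304 bp
  10290 − 9203 = 1087 bp
  10869 − 10290 = 579 bp
Sorted largest to smallest: 3892, 2343, 1528, 1136, 1087, 579, 304 bp.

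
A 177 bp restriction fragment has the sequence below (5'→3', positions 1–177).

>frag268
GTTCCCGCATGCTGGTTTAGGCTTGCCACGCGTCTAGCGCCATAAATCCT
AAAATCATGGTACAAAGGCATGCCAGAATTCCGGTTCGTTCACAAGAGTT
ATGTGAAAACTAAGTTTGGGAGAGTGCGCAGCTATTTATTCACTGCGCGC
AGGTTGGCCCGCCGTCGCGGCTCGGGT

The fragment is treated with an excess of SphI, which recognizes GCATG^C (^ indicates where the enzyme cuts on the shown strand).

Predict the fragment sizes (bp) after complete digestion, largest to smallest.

105, 61, 11 bp

SphI sites (GCATGC) start at positions 7, 68.
SphI cuts after base 5 of each site (before the last base), so after positions 11, 72.
Linear molecule, 2 cuts → 3 fragments:
  1–11 → 11 bp
  12–72 → 61 bp
  73–177 → 105 bp
Sorted largest to smallest: 105, 61, 11 bp.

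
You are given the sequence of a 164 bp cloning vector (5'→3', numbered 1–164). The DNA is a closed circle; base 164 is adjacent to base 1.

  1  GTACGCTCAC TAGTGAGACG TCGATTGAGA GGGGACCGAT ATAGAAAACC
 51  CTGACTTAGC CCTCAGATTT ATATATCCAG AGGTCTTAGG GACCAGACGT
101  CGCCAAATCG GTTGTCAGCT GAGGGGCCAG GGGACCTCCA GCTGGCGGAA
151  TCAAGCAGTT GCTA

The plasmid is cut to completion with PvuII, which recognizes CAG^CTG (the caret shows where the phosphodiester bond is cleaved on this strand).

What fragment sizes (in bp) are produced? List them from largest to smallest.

PvuII sites (CAGCTG) start at positions 116, 139.
PvuII cuts after base 3 of each site, so after positions 118, 141.
Circular molecule, 2 cuts → 2 fragments:
  119–141 → 23 bp
  142–164 then 1–118 → 23 + 118 = 141 bp
Sorted largest to smallest: 141, 23 bp.

141, 23 bp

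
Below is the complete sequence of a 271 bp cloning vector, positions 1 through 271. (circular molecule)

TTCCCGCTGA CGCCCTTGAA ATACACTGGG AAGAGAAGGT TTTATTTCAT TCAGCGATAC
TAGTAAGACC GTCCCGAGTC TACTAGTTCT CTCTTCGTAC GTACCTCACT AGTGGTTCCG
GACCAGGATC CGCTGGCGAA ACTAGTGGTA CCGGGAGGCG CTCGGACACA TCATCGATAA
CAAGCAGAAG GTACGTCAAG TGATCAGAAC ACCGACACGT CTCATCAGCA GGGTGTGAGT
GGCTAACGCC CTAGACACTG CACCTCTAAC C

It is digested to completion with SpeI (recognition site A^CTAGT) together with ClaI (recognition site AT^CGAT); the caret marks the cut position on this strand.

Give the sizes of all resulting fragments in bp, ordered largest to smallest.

156, 33, 33, 26, 23 bp

SpeI sites (ACTAGT) start at positions 59, 82, 108, 141.
SpeI cuts after the first base of each site, so after positions 59, 82, 108, 141.
The ClaI site (ATCGAT) starts at position 173.
ClaI cuts after base 2 of each site, so after position 174.
Combined cut positions: 59, 82, 108, 141, 174.
Circular molecule, 5 cuts → 5 fragments:
  60–82 → 23 bp
  83–108 → 26 bp
  109–141 → 33 bp
  142–174 → 33 bp
  175–271 then 1–59 → 97 + 59 = 156 bp
Sorted largest to smallest: 156, 33, 33, 26, 23 bp.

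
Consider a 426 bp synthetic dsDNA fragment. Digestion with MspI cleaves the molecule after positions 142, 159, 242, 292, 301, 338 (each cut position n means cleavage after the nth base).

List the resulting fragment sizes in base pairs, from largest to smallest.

142, 88, 83, 50, 37, 17, 9 bp

Linear molecule, 6 cuts → 7 fragments:
  142 − 0 = 142 bp
  159 − 142 = 17 bp
  242 − 159 = 83 bp
  292 − 242 = 50 bp
  301 − 292 = 9 bp
  338 − 301 = 37 bp
  426 − 338 = 88 bp
Sorted largest to smallest: 142, 88, 83, 50, 37, 17, 9 bp.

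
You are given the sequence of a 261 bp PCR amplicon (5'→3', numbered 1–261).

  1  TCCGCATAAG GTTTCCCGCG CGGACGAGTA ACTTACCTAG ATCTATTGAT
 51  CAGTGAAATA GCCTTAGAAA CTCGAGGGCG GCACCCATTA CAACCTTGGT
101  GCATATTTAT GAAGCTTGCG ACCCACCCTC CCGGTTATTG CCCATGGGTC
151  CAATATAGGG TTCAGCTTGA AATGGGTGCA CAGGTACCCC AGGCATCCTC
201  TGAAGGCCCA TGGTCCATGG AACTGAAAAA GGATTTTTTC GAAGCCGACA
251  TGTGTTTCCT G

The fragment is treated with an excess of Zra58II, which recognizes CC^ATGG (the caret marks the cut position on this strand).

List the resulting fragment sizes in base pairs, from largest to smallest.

Zra58II sites (CCATGG) start at positions 142, 208, 215.
Zra58II cuts after base 2 of each site, so after positions 143, 209, 216.
Linear molecule, 3 cuts → 4 fragments:
  1–143 → 143 bp
  144–209 → 66 bp
  210–216 → 7 bp
  217–261 → 45 bp
Sorted largest to smallest: 143, 66, 45, 7 bp.

143, 66, 45, 7 bp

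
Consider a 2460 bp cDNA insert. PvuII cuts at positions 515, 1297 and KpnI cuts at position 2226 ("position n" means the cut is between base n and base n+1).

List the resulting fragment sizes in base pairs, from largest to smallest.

Combined cut positions (sorted): 515, 1297, 2226.
Linear molecule, 3 cuts → 4 fragments:
  515 − 0 = 515 bp
  1297 − 515 = 782 bp
  2226 − 1297 = 929 bp
  2460 − 2226 = 234 bp
Sorted largest to smallest: 929, 782, 515, 234 bp.

929, 782, 515, 234 bp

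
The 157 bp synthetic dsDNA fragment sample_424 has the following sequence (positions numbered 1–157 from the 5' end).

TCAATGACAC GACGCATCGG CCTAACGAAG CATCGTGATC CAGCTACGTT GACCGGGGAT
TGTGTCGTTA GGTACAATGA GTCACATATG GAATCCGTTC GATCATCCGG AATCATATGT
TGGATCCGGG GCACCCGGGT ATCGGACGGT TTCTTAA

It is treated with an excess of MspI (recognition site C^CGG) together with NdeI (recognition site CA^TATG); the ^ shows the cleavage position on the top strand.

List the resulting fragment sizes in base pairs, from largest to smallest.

53, 33, 22, 21, 11, 9, 8 bp

MspI sites (CCGG) start at positions 53, 107, 126, 135.
MspI cuts after the first base of each site, so after positions 53, 107, 126, 135.
NdeI sites (CATATG) start at positions 85, 114.
NdeI cuts after base 2 of each site, so after positions 86, 115.
Combined cut positions: 53, 86, 107, 115, 126, 135.
Linear molecule, 6 cuts → 7 fragments:
  1–53 → 53 bp
  54–86 → 33 bp
  87–107 → 21 bp
  108–115 → 8 bp
  116–126 → 11 bp
  127–135 → 9 bp
  136–157 → 22 bp
Sorted largest to smallest: 53, 33, 22, 21, 11, 9, 8 bp.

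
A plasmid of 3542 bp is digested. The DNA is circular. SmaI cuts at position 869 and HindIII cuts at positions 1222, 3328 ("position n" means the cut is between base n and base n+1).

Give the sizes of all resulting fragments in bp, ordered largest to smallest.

2106, 1083, 353 bp

Combined cut positions (sorted): 869, 1222, 3328.
Circular molecule, 3 cuts → 3 fragments:
  1222 − 869 = 353 bp
  3328 − 1222 = 2106 bp
  wrap: 3542 − 3328 + 869 = 1083 bp
Sorted largest to smallest: 2106, 1083, 353 bp.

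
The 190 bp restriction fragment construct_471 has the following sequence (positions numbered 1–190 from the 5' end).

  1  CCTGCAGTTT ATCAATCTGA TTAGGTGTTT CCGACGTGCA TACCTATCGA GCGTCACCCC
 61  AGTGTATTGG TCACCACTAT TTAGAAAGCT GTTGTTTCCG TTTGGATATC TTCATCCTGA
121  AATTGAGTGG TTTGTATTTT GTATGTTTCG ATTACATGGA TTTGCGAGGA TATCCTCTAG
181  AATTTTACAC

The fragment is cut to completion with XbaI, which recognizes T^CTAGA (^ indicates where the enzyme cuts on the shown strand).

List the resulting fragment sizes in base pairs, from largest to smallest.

The XbaI site (TCTAGA) starts at position 176.
XbaI cuts after the first base of each site, so after position 176.
Linear molecule, 1 cut → 2 fragments:
  1–176 → 176 bp
  177–190 → 14 bp
Sorted largest to smallest: 176, 14 bp.

176, 14 bp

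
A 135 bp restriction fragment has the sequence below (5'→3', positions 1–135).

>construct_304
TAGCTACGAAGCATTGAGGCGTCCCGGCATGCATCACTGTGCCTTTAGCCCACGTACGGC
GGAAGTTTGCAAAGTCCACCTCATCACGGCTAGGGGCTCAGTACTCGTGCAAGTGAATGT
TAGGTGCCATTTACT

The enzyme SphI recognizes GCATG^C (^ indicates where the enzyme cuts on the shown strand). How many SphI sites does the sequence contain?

1

GCATGC occurs starting at position 27.
SphI cuts at 1 site.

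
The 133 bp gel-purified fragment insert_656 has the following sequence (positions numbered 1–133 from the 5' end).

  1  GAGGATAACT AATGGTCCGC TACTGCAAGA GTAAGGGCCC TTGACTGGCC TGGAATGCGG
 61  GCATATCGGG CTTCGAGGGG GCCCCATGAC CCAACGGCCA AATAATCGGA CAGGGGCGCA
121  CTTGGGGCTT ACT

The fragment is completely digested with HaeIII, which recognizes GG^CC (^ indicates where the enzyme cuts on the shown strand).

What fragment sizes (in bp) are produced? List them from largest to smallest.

37, 36, 33, 16, 11 bp

HaeIII sites (GGCC) start at positions 36, 47, 80, 96.
HaeIII cuts after base 2 of each site, so after positions 37, 48, 81, 97.
Linear molecule, 4 cuts → 5 fragments:
  1–37 → 37 bp
  38–48 → 11 bp
  49–81 → 33 bp
  82–97 → 16 bp
  98–133 → 36 bp
Sorted largest to smallest: 37, 36, 33, 16, 11 bp.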